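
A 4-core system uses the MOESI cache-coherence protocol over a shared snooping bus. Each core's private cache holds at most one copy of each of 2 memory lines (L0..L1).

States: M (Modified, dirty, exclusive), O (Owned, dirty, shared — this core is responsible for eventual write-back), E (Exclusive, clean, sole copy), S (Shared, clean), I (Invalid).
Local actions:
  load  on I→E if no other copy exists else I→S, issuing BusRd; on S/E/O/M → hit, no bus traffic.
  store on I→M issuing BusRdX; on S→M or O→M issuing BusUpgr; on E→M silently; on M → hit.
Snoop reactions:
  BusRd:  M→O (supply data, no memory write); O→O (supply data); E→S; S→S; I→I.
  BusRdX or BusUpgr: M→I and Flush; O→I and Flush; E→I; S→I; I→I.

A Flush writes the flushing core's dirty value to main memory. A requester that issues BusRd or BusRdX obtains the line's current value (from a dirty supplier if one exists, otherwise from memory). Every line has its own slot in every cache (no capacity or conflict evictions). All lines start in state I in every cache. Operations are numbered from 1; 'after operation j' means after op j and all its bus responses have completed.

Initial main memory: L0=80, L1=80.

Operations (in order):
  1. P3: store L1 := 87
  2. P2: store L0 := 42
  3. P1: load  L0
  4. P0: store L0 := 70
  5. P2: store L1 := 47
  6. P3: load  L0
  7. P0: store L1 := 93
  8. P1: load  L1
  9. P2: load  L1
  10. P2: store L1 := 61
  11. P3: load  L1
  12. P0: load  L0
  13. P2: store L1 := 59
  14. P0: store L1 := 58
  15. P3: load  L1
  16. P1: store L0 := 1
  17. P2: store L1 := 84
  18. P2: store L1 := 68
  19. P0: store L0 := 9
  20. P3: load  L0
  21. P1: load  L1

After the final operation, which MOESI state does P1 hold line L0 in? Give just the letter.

  op1 P3: store L1 := 87 → I/I/I/M on L1; bus BusRdX; mem=80
  op2 P2: store L0 := 42 → I/I/M/I on L0; bus BusRdX; mem=80
  op3 P1: load  L0 → I/S/O/I on L0; bus BusRd; mem=80
  op4 P0: store L0 := 70 → M/I/I/I on L0; bus BusRdX Flush; mem=42
  op5 P2: store L1 := 47 → I/I/M/I on L1; bus BusRdX Flush; mem=87
  op6 P3: load  L0 → O/I/I/S on L0; bus BusRd; mem=42
  op7 P0: store L1 := 93 → M/I/I/I on L1; bus BusRdX Flush; mem=47
  op8 P1: load  L1 → O/S/I/I on L1; bus BusRd; mem=47
  op9 P2: load  L1 → O/S/S/I on L1; bus BusRd; mem=47
  op10 P2: store L1 := 61 → I/I/M/I on L1; bus BusUpgr Flush; mem=93
  op11 P3: load  L1 → I/I/O/S on L1; bus BusRd; mem=93
  op12 P0: load  L0 → O/I/I/S on L0; bus (none); mem=42
  op13 P2: store L1 := 59 → I/I/M/I on L1; bus BusUpgr; mem=93
  op14 P0: store L1 := 58 → M/I/I/I on L1; bus BusRdX Flush; mem=59
  op15 P3: load  L1 → O/I/I/S on L1; bus BusRd; mem=59
  op16 P1: store L0 := 1 → I/M/I/I on L0; bus BusRdX Flush; mem=70
  op17 P2: store L1 := 84 → I/I/M/I on L1; bus BusRdX Flush; mem=58
  op18 P2: store L1 := 68 → I/I/M/I on L1; bus (none); mem=58
  op19 P0: store L0 := 9 → M/I/I/I on L0; bus BusRdX Flush; mem=1
  op20 P3: load  L0 → O/I/I/S on L0; bus BusRd; mem=1
  op21 P1: load  L1 → I/S/O/I on L1; bus BusRd; mem=58

state = I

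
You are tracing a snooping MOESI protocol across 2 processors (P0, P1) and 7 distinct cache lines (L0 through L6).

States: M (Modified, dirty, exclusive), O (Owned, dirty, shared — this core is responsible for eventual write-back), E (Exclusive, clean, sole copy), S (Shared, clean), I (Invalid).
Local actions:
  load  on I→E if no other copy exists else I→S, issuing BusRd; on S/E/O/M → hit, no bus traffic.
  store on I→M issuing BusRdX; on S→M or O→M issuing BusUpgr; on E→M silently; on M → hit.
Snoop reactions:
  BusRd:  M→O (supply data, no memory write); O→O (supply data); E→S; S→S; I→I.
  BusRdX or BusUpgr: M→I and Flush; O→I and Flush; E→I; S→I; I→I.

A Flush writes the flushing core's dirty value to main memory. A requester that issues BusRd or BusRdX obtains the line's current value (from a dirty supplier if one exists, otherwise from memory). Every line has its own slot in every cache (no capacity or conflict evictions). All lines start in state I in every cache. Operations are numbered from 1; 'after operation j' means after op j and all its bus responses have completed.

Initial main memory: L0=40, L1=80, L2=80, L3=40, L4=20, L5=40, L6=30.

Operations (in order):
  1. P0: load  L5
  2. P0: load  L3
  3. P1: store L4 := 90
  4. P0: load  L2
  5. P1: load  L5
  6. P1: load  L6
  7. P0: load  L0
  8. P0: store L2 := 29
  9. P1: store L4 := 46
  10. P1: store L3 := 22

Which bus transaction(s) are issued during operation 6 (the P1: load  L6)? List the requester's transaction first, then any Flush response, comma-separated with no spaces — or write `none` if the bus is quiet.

step 1: P0: load  L5  ⟶  EI  (L5)  txn=BusRd  M[L5]=40
step 2: P0: load  L3  ⟶  EI  (L3)  txn=BusRd  M[L3]=40
step 3: P1: store L4 := 90  ⟶  IM  (L4)  txn=BusRdX  M[L4]=20
step 4: P0: load  L2  ⟶  EI  (L2)  txn=BusRd  M[L2]=80
step 5: P1: load  L5  ⟶  SS  (L5)  txn=BusRd  M[L5]=40
step 6: P1: load  L6  ⟶  IE  (L6)  txn=BusRd  M[L6]=30
step 7: P0: load  L0  ⟶  EI  (L0)  txn=BusRd  M[L0]=40
step 8: P0: store L2 := 29  ⟶  MI  (L2)  txn=∅  M[L2]=80
step 9: P1: store L4 := 46  ⟶  IM  (L4)  txn=∅  M[L4]=20
step 10: P1: store L3 := 22  ⟶  IM  (L3)  txn=BusRdX  M[L3]=40

bus = BusRd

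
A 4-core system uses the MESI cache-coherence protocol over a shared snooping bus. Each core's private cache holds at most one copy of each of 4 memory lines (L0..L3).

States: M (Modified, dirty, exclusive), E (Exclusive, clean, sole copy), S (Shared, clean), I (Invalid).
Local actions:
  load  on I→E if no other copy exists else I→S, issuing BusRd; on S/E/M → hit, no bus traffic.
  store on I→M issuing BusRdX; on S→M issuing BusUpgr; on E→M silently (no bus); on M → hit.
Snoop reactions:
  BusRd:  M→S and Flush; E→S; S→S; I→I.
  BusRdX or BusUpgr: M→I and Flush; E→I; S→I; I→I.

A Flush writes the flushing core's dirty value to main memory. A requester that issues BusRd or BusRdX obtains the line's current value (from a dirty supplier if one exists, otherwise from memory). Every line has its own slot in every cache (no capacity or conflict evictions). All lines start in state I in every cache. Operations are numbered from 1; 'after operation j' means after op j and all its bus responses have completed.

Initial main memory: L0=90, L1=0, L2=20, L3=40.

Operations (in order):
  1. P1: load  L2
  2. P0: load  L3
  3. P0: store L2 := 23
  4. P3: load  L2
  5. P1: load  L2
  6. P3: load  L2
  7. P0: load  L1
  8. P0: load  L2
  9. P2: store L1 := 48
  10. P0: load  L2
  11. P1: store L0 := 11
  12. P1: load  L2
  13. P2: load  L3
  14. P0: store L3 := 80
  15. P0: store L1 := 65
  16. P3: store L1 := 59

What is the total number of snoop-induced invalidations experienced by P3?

  op1 P1: load  L2 → I/E/I/I on L2; bus BusRd; mem=20
  op2 P0: load  L3 → E/I/I/I on L3; bus BusRd; mem=40
  op3 P0: store L2 := 23 → M/I/I/I on L2; bus BusRdX; mem=20
  op4 P3: load  L2 → S/I/I/S on L2; bus BusRd Flush; mem=23
  op5 P1: load  L2 → S/S/I/S on L2; bus BusRd; mem=23
  op6 P3: load  L2 → S/S/I/S on L2; bus (none); mem=23
  op7 P0: load  L1 → E/I/I/I on L1; bus BusRd; mem=0
  op8 P0: load  L2 → S/S/I/S on L2; bus (none); mem=23
  op9 P2: store L1 := 48 → I/I/M/I on L1; bus BusRdX; mem=0
  op10 P0: load  L2 → S/S/I/S on L2; bus (none); mem=23
  op11 P1: store L0 := 11 → I/M/I/I on L0; bus BusRdX; mem=90
  op12 P1: load  L2 → S/S/I/S on L2; bus (none); mem=23
  op13 P2: load  L3 → S/I/S/I on L3; bus BusRd; mem=40
  op14 P0: store L3 := 80 → M/I/I/I on L3; bus BusUpgr; mem=40
  op15 P0: store L1 := 65 → M/I/I/I on L1; bus BusRdX Flush; mem=48
  op16 P3: store L1 := 59 → I/I/I/M on L1; bus BusRdX Flush; mem=65

invalidations = 0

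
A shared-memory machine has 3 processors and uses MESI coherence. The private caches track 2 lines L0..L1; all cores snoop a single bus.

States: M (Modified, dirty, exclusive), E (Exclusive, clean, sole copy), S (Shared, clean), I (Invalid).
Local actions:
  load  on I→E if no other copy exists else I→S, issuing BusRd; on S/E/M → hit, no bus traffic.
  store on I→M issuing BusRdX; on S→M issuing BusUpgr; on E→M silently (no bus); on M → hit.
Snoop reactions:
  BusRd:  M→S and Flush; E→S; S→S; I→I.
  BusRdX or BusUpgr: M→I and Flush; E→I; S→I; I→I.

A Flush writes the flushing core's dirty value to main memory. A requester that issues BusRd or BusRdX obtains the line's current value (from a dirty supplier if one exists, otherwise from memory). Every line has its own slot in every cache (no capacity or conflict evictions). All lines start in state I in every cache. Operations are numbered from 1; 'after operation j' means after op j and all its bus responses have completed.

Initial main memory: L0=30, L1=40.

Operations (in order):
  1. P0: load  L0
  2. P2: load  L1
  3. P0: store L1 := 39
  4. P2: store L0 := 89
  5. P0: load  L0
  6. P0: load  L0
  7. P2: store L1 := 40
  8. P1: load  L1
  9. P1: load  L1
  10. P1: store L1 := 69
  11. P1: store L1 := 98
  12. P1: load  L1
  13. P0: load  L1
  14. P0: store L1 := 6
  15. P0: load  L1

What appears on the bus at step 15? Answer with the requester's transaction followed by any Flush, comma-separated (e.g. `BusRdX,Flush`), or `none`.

  op1 P0: load  L0 → E/I/I on L0; bus BusRd; mem=30
  op2 P2: load  L1 → I/I/E on L1; bus BusRd; mem=40
  op3 P0: store L1 := 39 → M/I/I on L1; bus BusRdX; mem=40
  op4 P2: store L0 := 89 → I/I/M on L0; bus BusRdX; mem=30
  op5 P0: load  L0 → S/I/S on L0; bus BusRd Flush; mem=89
  op6 P0: load  L0 → S/I/S on L0; bus (none); mem=89
  op7 P2: store L1 := 40 → I/I/M on L1; bus BusRdX Flush; mem=39
  op8 P1: load  L1 → I/S/S on L1; bus BusRd Flush; mem=40
  op9 P1: load  L1 → I/S/S on L1; bus (none); mem=40
  op10 P1: store L1 := 69 → I/M/I on L1; bus BusUpgr; mem=40
  op11 P1: store L1 := 98 → I/M/I on L1; bus (none); mem=40
  op12 P1: load  L1 → I/M/I on L1; bus (none); mem=40
  op13 P0: load  L1 → S/S/I on L1; bus BusRd Flush; mem=98
  op14 P0: store L1 := 6 → M/I/I on L1; bus BusUpgr; mem=98
  op15 P0: load  L1 → M/I/I on L1; bus (none); mem=98

bus = none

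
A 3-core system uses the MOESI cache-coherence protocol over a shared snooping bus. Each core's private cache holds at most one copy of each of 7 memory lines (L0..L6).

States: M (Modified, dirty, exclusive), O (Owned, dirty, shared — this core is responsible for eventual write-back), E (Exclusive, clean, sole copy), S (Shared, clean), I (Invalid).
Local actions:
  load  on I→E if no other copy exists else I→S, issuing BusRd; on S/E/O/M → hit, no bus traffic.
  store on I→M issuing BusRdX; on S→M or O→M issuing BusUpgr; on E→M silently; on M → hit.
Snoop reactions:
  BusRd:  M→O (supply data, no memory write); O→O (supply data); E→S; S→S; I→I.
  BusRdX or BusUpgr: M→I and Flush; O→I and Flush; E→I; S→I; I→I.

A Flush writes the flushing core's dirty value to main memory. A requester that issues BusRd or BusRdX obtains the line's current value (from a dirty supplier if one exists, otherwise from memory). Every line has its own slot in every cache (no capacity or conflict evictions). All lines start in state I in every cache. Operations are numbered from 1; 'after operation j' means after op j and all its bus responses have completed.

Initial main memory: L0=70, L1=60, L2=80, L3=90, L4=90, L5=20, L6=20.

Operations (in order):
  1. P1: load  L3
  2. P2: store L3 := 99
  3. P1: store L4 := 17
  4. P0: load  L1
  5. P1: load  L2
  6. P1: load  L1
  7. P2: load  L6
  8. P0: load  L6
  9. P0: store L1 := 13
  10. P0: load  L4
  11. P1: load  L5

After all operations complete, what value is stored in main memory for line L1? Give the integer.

memory[L1] = 60

step 1: P1: load  L3  ⟶  IEI  (L3)  txn=BusRd  M[L3]=90
step 2: P2: store L3 := 99  ⟶  IIM  (L3)  txn=BusRdX  M[L3]=90
step 3: P1: store L4 := 17  ⟶  IMI  (L4)  txn=BusRdX  M[L4]=90
step 4: P0: load  L1  ⟶  EII  (L1)  txn=BusRd  M[L1]=60
step 5: P1: load  L2  ⟶  IEI  (L2)  txn=BusRd  M[L2]=80
step 6: P1: load  L1  ⟶  SSI  (L1)  txn=BusRd  M[L1]=60
step 7: P2: load  L6  ⟶  IIE  (L6)  txn=BusRd  M[L6]=20
step 8: P0: load  L6  ⟶  SIS  (L6)  txn=BusRd  M[L6]=20
step 9: P0: store L1 := 13  ⟶  MII  (L1)  txn=BusUpgr  M[L1]=60
step 10: P0: load  L4  ⟶  SOI  (L4)  txn=BusRd  M[L4]=90
step 11: P1: load  L5  ⟶  IEI  (L5)  txn=BusRd  M[L5]=20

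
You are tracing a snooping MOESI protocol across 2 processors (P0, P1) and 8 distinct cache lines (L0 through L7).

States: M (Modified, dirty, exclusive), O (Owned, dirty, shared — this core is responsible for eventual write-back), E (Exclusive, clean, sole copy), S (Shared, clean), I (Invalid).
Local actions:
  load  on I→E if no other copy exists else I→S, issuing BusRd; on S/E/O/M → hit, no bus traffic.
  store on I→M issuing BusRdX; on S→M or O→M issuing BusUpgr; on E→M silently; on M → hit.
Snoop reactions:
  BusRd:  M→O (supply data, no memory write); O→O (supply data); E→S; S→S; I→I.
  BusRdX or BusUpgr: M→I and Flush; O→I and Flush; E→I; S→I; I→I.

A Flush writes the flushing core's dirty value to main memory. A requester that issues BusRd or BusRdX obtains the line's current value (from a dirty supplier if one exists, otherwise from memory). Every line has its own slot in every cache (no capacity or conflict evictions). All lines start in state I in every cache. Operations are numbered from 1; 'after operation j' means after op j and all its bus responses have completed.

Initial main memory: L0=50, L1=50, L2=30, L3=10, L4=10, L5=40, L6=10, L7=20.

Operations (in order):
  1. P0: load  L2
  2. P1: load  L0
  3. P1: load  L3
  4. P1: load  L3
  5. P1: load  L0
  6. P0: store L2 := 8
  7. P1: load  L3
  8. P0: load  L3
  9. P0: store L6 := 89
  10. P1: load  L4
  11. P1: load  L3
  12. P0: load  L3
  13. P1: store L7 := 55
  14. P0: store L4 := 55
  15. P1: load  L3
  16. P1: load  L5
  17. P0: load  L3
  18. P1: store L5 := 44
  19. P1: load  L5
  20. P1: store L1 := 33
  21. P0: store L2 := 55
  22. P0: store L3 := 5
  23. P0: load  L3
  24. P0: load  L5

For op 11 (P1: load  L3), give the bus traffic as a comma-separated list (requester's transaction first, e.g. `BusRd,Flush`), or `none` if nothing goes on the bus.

bus = none

1. P0: load  L2  bus=[BusRd]  L2: P0=E P1=I  mem[L2]=30
2. P1: load  L0  bus=[BusRd]  L0: P0=I P1=E  mem[L0]=50
3. P1: load  L3  bus=[BusRd]  L3: P0=I P1=E  mem[L3]=10
4. P1: load  L3  bus=[-]  L3: P0=I P1=E  mem[L3]=10
5. P1: load  L0  bus=[-]  L0: P0=I P1=E  mem[L0]=50
6. P0: store L2 := 8  bus=[-]  L2: P0=M P1=I  mem[L2]=30
7. P1: load  L3  bus=[-]  L3: P0=I P1=E  mem[L3]=10
8. P0: load  L3  bus=[BusRd]  L3: P0=S P1=S  mem[L3]=10
9. P0: store L6 := 89  bus=[BusRdX]  L6: P0=M P1=I  mem[L6]=10
10. P1: load  L4  bus=[BusRd]  L4: P0=I P1=E  mem[L4]=10
11. P1: load  L3  bus=[-]  L3: P0=S P1=S  mem[L3]=10
12. P0: load  L3  bus=[-]  L3: P0=S P1=S  mem[L3]=10
13. P1: store L7 := 55  bus=[BusRdX]  L7: P0=I P1=M  mem[L7]=20
14. P0: store L4 := 55  bus=[BusRdX]  L4: P0=M P1=I  mem[L4]=10
15. P1: load  L3  bus=[-]  L3: P0=S P1=S  mem[L3]=10
16. P1: load  L5  bus=[BusRd]  L5: P0=I P1=E  mem[L5]=40
17. P0: load  L3  bus=[-]  L3: P0=S P1=S  mem[L3]=10
18. P1: store L5 := 44  bus=[-]  L5: P0=I P1=M  mem[L5]=40
19. P1: load  L5  bus=[-]  L5: P0=I P1=M  mem[L5]=40
20. P1: store L1 := 33  bus=[BusRdX]  L1: P0=I P1=M  mem[L1]=50
21. P0: store L2 := 55  bus=[-]  L2: P0=M P1=I  mem[L2]=30
22. P0: store L3 := 5  bus=[BusUpgr]  L3: P0=M P1=I  mem[L3]=10
23. P0: load  L3  bus=[-]  L3: P0=M P1=I  mem[L3]=10
24. P0: load  L5  bus=[BusRd]  L5: P0=S P1=O  mem[L5]=40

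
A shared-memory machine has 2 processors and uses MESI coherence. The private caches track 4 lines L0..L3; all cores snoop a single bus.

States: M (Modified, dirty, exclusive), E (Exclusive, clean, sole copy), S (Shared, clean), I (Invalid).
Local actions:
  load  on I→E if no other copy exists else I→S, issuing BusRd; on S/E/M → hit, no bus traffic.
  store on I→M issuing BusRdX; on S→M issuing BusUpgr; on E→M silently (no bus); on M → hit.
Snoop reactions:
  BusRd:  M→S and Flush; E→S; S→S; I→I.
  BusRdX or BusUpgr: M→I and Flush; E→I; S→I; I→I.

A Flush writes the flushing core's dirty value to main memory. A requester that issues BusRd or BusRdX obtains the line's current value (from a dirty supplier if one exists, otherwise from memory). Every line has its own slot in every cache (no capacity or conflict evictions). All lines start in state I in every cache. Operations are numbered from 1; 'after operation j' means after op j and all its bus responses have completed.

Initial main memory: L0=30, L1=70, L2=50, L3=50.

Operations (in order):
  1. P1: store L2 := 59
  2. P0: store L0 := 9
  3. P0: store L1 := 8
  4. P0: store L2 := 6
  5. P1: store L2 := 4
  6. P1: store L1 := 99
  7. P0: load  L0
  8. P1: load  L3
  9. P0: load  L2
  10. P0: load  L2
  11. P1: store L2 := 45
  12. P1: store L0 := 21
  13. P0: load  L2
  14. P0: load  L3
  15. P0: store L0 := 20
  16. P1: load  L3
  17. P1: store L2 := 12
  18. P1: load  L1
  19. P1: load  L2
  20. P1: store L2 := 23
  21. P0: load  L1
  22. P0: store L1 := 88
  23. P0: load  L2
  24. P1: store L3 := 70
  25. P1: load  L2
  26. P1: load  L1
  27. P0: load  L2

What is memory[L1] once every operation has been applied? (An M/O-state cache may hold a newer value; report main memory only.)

memory[L1] = 88

  op1 P1: store L2 := 59 → I/M on L2; bus BusRdX; mem=50
  op2 P0: store L0 := 9 → M/I on L0; bus BusRdX; mem=30
  op3 P0: store L1 := 8 → M/I on L1; bus BusRdX; mem=70
  op4 P0: store L2 := 6 → M/I on L2; bus BusRdX Flush; mem=59
  op5 P1: store L2 := 4 → I/M on L2; bus BusRdX Flush; mem=6
  op6 P1: store L1 := 99 → I/M on L1; bus BusRdX Flush; mem=8
  op7 P0: load  L0 → M/I on L0; bus (none); mem=30
  op8 P1: load  L3 → I/E on L3; bus BusRd; mem=50
  op9 P0: load  L2 → S/S on L2; bus BusRd Flush; mem=4
  op10 P0: load  L2 → S/S on L2; bus (none); mem=4
  op11 P1: store L2 := 45 → I/M on L2; bus BusUpgr; mem=4
  op12 P1: store L0 := 21 → I/M on L0; bus BusRdX Flush; mem=9
  op13 P0: load  L2 → S/S on L2; bus BusRd Flush; mem=45
  op14 P0: load  L3 → S/S on L3; bus BusRd; mem=50
  op15 P0: store L0 := 20 → M/I on L0; bus BusRdX Flush; mem=21
  op16 P1: load  L3 → S/S on L3; bus (none); mem=50
  op17 P1: store L2 := 12 → I/M on L2; bus BusUpgr; mem=45
  op18 P1: load  L1 → I/M on L1; bus (none); mem=8
  op19 P1: load  L2 → I/M on L2; bus (none); mem=45
  op20 P1: store L2 := 23 → I/M on L2; bus (none); mem=45
  op21 P0: load  L1 → S/S on L1; bus BusRd Flush; mem=99
  op22 P0: store L1 := 88 → M/I on L1; bus BusUpgr; mem=99
  op23 P0: load  L2 → S/S on L2; bus BusRd Flush; mem=23
  op24 P1: store L3 := 70 → I/M on L3; bus BusUpgr; mem=50
  op25 P1: load  L2 → S/S on L2; bus (none); mem=23
  op26 P1: load  L1 → S/S on L1; bus BusRd Flush; mem=88
  op27 P0: load  L2 → S/S on L2; bus (none); mem=23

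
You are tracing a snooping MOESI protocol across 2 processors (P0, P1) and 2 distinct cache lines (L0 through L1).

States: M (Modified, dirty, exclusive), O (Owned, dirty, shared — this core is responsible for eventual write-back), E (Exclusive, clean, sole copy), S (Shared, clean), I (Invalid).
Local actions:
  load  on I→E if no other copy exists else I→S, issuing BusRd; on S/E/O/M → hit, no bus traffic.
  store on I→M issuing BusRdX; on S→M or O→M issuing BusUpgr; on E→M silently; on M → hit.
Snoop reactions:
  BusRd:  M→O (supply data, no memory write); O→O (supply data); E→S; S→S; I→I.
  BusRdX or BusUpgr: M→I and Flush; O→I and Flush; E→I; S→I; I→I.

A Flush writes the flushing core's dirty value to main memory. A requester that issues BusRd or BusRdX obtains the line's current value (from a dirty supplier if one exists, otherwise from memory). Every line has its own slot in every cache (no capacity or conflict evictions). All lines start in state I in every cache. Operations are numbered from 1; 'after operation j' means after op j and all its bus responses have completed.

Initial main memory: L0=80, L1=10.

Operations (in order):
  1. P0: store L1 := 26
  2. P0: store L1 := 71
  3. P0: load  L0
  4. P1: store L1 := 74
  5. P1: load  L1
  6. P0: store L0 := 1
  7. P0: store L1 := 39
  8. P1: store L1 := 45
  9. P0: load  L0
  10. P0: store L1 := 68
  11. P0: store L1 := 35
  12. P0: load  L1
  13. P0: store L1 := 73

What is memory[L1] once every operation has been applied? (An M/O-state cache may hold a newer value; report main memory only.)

memory[L1] = 45

1. P0: store L1 := 26  bus=[BusRdX]  L1: P0=M P1=I  mem[L1]=10
2. P0: store L1 := 71  bus=[-]  L1: P0=M P1=I  mem[L1]=10
3. P0: load  L0  bus=[BusRd]  L0: P0=E P1=I  mem[L0]=80
4. P1: store L1 := 74  bus=[BusRdX,Flush]  L1: P0=I P1=M  mem[L1]=71
5. P1: load  L1  bus=[-]  L1: P0=I P1=M  mem[L1]=71
6. P0: store L0 := 1  bus=[-]  L0: P0=M P1=I  mem[L0]=80
7. P0: store L1 := 39  bus=[BusRdX,Flush]  L1: P0=M P1=I  mem[L1]=74
8. P1: store L1 := 45  bus=[BusRdX,Flush]  L1: P0=I P1=M  mem[L1]=39
9. P0: load  L0  bus=[-]  L0: P0=M P1=I  mem[L0]=80
10. P0: store L1 := 68  bus=[BusRdX,Flush]  L1: P0=M P1=I  mem[L1]=45
11. P0: store L1 := 35  bus=[-]  L1: P0=M P1=I  mem[L1]=45
12. P0: load  L1  bus=[-]  L1: P0=M P1=I  mem[L1]=45
13. P0: store L1 := 73  bus=[-]  L1: P0=M P1=I  mem[L1]=45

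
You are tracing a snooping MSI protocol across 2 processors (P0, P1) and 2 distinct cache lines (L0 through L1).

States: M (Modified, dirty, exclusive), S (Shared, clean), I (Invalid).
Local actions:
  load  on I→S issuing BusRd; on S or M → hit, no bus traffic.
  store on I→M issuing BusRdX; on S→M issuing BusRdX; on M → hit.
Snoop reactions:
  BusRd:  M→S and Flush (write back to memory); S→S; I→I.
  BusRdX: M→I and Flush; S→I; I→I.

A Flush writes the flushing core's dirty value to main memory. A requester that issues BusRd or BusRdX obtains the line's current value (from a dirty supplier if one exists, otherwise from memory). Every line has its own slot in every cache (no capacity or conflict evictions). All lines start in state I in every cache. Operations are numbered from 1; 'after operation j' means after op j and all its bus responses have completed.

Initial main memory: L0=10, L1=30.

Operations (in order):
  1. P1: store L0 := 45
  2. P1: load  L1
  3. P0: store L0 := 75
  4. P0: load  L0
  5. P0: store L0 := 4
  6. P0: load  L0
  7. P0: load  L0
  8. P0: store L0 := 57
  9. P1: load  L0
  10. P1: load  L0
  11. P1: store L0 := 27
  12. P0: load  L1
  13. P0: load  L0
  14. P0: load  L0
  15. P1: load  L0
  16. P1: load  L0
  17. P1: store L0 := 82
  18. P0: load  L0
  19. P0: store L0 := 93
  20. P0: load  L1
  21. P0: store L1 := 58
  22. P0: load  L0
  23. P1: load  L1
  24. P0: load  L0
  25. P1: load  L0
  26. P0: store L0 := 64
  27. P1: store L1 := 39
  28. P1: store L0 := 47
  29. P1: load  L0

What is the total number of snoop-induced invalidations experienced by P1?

1. P1: store L0 := 45  bus=[BusRdX]  L0: P0=I P1=M  mem[L0]=10
2. P1: load  L1  bus=[BusRd]  L1: P0=I P1=S  mem[L1]=30
3. P0: store L0 := 75  bus=[BusRdX,Flush]  L0: P0=M P1=I  mem[L0]=45
4. P0: load  L0  bus=[-]  L0: P0=M P1=I  mem[L0]=45
5. P0: store L0 := 4  bus=[-]  L0: P0=M P1=I  mem[L0]=45
6. P0: load  L0  bus=[-]  L0: P0=M P1=I  mem[L0]=45
7. P0: load  L0  bus=[-]  L0: P0=M P1=I  mem[L0]=45
8. P0: store L0 := 57  bus=[-]  L0: P0=M P1=I  mem[L0]=45
9. P1: load  L0  bus=[BusRd,Flush]  L0: P0=S P1=S  mem[L0]=57
10. P1: load  L0  bus=[-]  L0: P0=S P1=S  mem[L0]=57
11. P1: store L0 := 27  bus=[BusRdX]  L0: P0=I P1=M  mem[L0]=57
12. P0: load  L1  bus=[BusRd]  L1: P0=S P1=S  mem[L1]=30
13. P0: load  L0  bus=[BusRd,Flush]  L0: P0=S P1=S  mem[L0]=27
14. P0: load  L0  bus=[-]  L0: P0=S P1=S  mem[L0]=27
15. P1: load  L0  bus=[-]  L0: P0=S P1=S  mem[L0]=27
16. P1: load  L0  bus=[-]  L0: P0=S P1=S  mem[L0]=27
17. P1: store L0 := 82  bus=[BusRdX]  L0: P0=I P1=M  mem[L0]=27
18. P0: load  L0  bus=[BusRd,Flush]  L0: P0=S P1=S  mem[L0]=82
19. P0: store L0 := 93  bus=[BusRdX]  L0: P0=M P1=I  mem[L0]=82
20. P0: load  L1  bus=[-]  L1: P0=S P1=S  mem[L1]=30
21. P0: store L1 := 58  bus=[BusRdX]  L1: P0=M P1=I  mem[L1]=30
22. P0: load  L0  bus=[-]  L0: P0=M P1=I  mem[L0]=82
23. P1: load  L1  bus=[BusRd,Flush]  L1: P0=S P1=S  mem[L1]=58
24. P0: load  L0  bus=[-]  L0: P0=M P1=I  mem[L0]=82
25. P1: load  L0  bus=[BusRd,Flush]  L0: P0=S P1=S  mem[L0]=93
26. P0: store L0 := 64  bus=[BusRdX]  L0: P0=M P1=I  mem[L0]=93
27. P1: store L1 := 39  bus=[BusRdX]  L1: P0=I P1=M  mem[L1]=58
28. P1: store L0 := 47  bus=[BusRdX,Flush]  L0: P0=I P1=M  mem[L0]=64
29. P1: load  L0  bus=[-]  L0: P0=I P1=M  mem[L0]=64

invalidations = 4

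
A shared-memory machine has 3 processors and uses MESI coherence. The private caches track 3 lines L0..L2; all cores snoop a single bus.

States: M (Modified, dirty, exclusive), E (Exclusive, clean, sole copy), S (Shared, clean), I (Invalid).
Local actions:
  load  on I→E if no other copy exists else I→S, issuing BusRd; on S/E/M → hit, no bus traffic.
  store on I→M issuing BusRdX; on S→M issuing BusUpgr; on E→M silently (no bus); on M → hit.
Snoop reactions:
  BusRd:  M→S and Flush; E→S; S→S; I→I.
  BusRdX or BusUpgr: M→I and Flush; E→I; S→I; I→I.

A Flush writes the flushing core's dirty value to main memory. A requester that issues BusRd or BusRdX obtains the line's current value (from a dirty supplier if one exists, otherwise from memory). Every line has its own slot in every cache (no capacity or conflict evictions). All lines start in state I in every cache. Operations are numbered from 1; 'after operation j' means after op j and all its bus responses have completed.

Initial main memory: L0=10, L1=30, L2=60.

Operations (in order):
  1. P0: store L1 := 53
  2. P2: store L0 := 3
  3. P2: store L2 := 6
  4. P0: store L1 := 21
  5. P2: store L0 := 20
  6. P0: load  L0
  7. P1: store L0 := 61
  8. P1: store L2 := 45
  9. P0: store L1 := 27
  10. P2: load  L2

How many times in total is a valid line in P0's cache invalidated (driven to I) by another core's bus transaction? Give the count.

  op1 P0: store L1 := 53 → M/I/I on L1; bus BusRdX; mem=30
  op2 P2: store L0 := 3 → I/I/M on L0; bus BusRdX; mem=10
  op3 P2: store L2 := 6 → I/I/M on L2; bus BusRdX; mem=60
  op4 P0: store L1 := 21 → M/I/I on L1; bus (none); mem=30
  op5 P2: store L0 := 20 → I/I/M on L0; bus (none); mem=10
  op6 P0: load  L0 → S/I/S on L0; bus BusRd Flush; mem=20
  op7 P1: store L0 := 61 → I/M/I on L0; bus BusRdX; mem=20
  op8 P1: store L2 := 45 → I/M/I on L2; bus BusRdX Flush; mem=6
  op9 P0: store L1 := 27 → M/I/I on L1; bus (none); mem=30
  op10 P2: load  L2 → I/S/S on L2; bus BusRd Flush; mem=45

invalidations = 1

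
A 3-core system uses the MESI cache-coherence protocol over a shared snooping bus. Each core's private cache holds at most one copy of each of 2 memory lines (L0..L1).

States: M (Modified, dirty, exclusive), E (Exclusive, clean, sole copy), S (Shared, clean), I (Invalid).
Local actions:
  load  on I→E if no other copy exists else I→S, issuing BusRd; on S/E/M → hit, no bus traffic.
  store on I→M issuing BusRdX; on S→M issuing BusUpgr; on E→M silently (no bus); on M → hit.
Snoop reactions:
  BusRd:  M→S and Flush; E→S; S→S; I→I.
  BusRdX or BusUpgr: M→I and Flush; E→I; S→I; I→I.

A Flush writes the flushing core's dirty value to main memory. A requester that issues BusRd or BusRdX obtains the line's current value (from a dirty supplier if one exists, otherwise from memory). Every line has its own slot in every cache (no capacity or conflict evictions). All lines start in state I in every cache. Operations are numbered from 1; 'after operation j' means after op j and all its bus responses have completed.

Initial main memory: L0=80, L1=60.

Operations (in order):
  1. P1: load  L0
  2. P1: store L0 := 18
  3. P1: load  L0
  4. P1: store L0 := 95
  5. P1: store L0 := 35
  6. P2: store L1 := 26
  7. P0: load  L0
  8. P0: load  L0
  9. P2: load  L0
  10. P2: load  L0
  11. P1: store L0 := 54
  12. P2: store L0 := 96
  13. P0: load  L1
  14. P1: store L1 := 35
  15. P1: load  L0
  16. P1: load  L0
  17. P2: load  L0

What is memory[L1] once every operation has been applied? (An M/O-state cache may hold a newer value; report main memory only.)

memory[L1] = 26

1. P1: load  L0  bus=[BusRd]  L0: P0=I P1=E P2=I  mem[L0]=80
2. P1: store L0 := 18  bus=[-]  L0: P0=I P1=M P2=I  mem[L0]=80
3. P1: load  L0  bus=[-]  L0: P0=I P1=M P2=I  mem[L0]=80
4. P1: store L0 := 95  bus=[-]  L0: P0=I P1=M P2=I  mem[L0]=80
5. P1: store L0 := 35  bus=[-]  L0: P0=I P1=M P2=I  mem[L0]=80
6. P2: store L1 := 26  bus=[BusRdX]  L1: P0=I P1=I P2=M  mem[L1]=60
7. P0: load  L0  bus=[BusRd,Flush]  L0: P0=S P1=S P2=I  mem[L0]=35
8. P0: load  L0  bus=[-]  L0: P0=S P1=S P2=I  mem[L0]=35
9. P2: load  L0  bus=[BusRd]  L0: P0=S P1=S P2=S  mem[L0]=35
10. P2: load  L0  bus=[-]  L0: P0=S P1=S P2=S  mem[L0]=35
11. P1: store L0 := 54  bus=[BusUpgr]  L0: P0=I P1=M P2=I  mem[L0]=35
12. P2: store L0 := 96  bus=[BusRdX,Flush]  L0: P0=I P1=I P2=M  mem[L0]=54
13. P0: load  L1  bus=[BusRd,Flush]  L1: P0=S P1=I P2=S  mem[L1]=26
14. P1: store L1 := 35  bus=[BusRdX]  L1: P0=I P1=M P2=I  mem[L1]=26
15. P1: load  L0  bus=[BusRd,Flush]  L0: P0=I P1=S P2=S  mem[L0]=96
16. P1: load  L0  bus=[-]  L0: P0=I P1=S P2=S  mem[L0]=96
17. P2: load  L0  bus=[-]  L0: P0=I P1=S P2=S  mem[L0]=96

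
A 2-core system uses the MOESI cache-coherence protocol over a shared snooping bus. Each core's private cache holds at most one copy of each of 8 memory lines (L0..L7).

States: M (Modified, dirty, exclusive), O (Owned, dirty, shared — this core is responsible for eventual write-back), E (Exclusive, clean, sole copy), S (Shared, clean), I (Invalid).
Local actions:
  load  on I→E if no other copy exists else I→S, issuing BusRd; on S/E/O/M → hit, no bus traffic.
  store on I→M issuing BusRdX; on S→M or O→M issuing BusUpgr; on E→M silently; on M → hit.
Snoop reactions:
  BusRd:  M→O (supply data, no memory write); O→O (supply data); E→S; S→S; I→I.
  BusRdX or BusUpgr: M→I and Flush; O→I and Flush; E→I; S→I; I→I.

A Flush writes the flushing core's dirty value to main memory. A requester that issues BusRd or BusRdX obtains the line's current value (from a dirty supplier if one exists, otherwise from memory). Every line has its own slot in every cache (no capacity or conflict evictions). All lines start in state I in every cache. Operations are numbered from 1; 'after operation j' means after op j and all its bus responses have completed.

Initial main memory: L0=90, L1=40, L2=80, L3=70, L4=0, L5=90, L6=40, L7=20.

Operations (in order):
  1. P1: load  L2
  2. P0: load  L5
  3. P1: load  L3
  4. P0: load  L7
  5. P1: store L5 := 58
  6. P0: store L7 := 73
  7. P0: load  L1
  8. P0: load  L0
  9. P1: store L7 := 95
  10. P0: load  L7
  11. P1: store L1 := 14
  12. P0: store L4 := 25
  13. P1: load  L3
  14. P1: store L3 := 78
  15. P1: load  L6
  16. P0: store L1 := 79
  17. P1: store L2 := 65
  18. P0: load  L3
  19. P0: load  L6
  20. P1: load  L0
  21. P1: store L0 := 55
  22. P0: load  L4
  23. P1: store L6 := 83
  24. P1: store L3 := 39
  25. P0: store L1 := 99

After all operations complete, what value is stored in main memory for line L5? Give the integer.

step 1: P1: load  L2  ⟶  IE  (L2)  txn=BusRd  M[L2]=80
step 2: P0: load  L5  ⟶  EI  (L5)  txn=BusRd  M[L5]=90
step 3: P1: load  L3  ⟶  IE  (L3)  txn=BusRd  M[L3]=70
step 4: P0: load  L7  ⟶  EI  (L7)  txn=BusRd  M[L7]=20
step 5: P1: store L5 := 58  ⟶  IM  (L5)  txn=BusRdX  M[L5]=90
step 6: P0: store L7 := 73  ⟶  MI  (L7)  txn=∅  M[L7]=20
step 7: P0: load  L1  ⟶  EI  (L1)  txn=BusRd  M[L1]=40
step 8: P0: load  L0  ⟶  EI  (L0)  txn=BusRd  M[L0]=90
step 9: P1: store L7 := 95  ⟶  IM  (L7)  txn=BusRdX+Flush  M[L7]=73
step 10: P0: load  L7  ⟶  SO  (L7)  txn=BusRd  M[L7]=73
step 11: P1: store L1 := 14  ⟶  IM  (L1)  txn=BusRdX  M[L1]=40
step 12: P0: store L4 := 25  ⟶  MI  (L4)  txn=BusRdX  M[L4]=0
step 13: P1: load  L3  ⟶  IE  (L3)  txn=∅  M[L3]=70
step 14: P1: store L3 := 78  ⟶  IM  (L3)  txn=∅  M[L3]=70
step 15: P1: load  L6  ⟶  IE  (L6)  txn=BusRd  M[L6]=40
step 16: P0: store L1 := 79  ⟶  MI  (L1)  txn=BusRdX+Flush  M[L1]=14
step 17: P1: store L2 := 65  ⟶  IM  (L2)  txn=∅  M[L2]=80
step 18: P0: load  L3  ⟶  SO  (L3)  txn=BusRd  M[L3]=70
step 19: P0: load  L6  ⟶  SS  (L6)  txn=BusRd  M[L6]=40
step 20: P1: load  L0  ⟶  SS  (L0)  txn=BusRd  M[L0]=90
step 21: P1: store L0 := 55  ⟶  IM  (L0)  txn=BusUpgr  M[L0]=90
step 22: P0: load  L4  ⟶  MI  (L4)  txn=∅  M[L4]=0
step 23: P1: store L6 := 83  ⟶  IM  (L6)  txn=BusUpgr  M[L6]=40
step 24: P1: store L3 := 39  ⟶  IM  (L3)  txn=BusUpgr  M[L3]=70
step 25: P0: store L1 := 99  ⟶  MI  (L1)  txn=∅  M[L1]=14

memory[L5] = 90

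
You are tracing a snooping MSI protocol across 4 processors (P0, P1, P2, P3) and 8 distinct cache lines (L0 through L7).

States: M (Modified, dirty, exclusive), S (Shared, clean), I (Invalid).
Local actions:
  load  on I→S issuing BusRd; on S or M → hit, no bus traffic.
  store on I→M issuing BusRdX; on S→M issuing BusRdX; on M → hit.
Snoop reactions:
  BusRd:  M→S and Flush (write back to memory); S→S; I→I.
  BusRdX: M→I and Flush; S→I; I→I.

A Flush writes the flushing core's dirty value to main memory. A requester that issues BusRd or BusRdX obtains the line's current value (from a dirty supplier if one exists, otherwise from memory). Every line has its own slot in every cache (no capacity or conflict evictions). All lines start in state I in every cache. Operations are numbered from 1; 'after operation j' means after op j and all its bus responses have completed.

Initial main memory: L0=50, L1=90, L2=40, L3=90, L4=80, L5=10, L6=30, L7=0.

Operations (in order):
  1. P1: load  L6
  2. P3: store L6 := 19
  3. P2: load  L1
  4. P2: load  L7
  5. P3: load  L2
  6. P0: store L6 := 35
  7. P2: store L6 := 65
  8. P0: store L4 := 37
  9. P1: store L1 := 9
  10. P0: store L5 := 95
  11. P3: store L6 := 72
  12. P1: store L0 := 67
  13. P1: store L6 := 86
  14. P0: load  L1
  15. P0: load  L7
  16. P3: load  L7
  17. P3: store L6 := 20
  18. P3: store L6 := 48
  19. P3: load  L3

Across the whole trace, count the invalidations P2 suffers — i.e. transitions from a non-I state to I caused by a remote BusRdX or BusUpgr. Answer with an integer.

invalidations = 2

[1] P1: load  L6 | P0:I, P1:S(30), P2:I, P3:I | bus: BusRd
[2] P3: store L6 := 19 | P0:I, P1:I, P2:I, P3:M(19) | bus: BusRdX
[3] P2: load  L1 | P0:I, P1:I, P2:S(90), P3:I | bus: BusRd
[4] P2: load  L7 | P0:I, P1:I, P2:S(0), P3:I | bus: BusRd
[5] P3: load  L2 | P0:I, P1:I, P2:I, P3:S(40) | bus: BusRd
[6] P0: store L6 := 35 | P0:M(35), P1:I, P2:I, P3:I | bus: BusRdX,Flush
[7] P2: store L6 := 65 | P0:I, P1:I, P2:M(65), P3:I | bus: BusRdX,Flush
[8] P0: store L4 := 37 | P0:M(37), P1:I, P2:I, P3:I | bus: BusRdX
[9] P1: store L1 := 9 | P0:I, P1:M(9), P2:I, P3:I | bus: BusRdX
[10] P0: store L5 := 95 | P0:M(95), P1:I, P2:I, P3:I | bus: BusRdX
[11] P3: store L6 := 72 | P0:I, P1:I, P2:I, P3:M(72) | bus: BusRdX,Flush
[12] P1: store L0 := 67 | P0:I, P1:M(67), P2:I, P3:I | bus: BusRdX
[13] P1: store L6 := 86 | P0:I, P1:M(86), P2:I, P3:I | bus: BusRdX,Flush
[14] P0: load  L1 | P0:S(9), P1:S(9), P2:I, P3:I | bus: BusRd,Flush
[15] P0: load  L7 | P0:S(0), P1:I, P2:S(0), P3:I | bus: BusRd
[16] P3: load  L7 | P0:S(0), P1:I, P2:S(0), P3:S(0) | bus: BusRd
[17] P3: store L6 := 20 | P0:I, P1:I, P2:I, P3:M(20) | bus: BusRdX,Flush
[18] P3: store L6 := 48 | P0:I, P1:I, P2:I, P3:M(48) | bus: none
[19] P3: load  L3 | P0:I, P1:I, P2:I, P3:S(90) | bus: BusRd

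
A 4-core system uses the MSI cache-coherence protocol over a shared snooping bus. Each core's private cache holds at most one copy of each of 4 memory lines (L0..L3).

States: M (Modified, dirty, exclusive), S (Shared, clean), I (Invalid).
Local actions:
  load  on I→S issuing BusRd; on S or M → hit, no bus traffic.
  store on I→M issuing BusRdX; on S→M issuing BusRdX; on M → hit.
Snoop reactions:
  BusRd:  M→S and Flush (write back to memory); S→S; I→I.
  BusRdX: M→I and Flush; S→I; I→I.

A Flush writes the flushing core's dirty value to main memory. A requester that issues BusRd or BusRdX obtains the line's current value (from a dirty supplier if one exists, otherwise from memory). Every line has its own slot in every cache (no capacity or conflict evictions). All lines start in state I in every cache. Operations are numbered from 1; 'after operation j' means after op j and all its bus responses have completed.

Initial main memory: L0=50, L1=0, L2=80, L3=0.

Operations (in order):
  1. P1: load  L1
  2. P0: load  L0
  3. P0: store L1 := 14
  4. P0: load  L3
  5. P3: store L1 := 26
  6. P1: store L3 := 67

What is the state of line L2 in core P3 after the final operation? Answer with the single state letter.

state = I

[1] P1: load  L1 | P0:I, P1:S(0), P2:I, P3:I | bus: BusRd
[2] P0: load  L0 | P0:S(50), P1:I, P2:I, P3:I | bus: BusRd
[3] P0: store L1 := 14 | P0:M(14), P1:I, P2:I, P3:I | bus: BusRdX
[4] P0: load  L3 | P0:S(0), P1:I, P2:I, P3:I | bus: BusRd
[5] P3: store L1 := 26 | P0:I, P1:I, P2:I, P3:M(26) | bus: BusRdX,Flush
[6] P1: store L3 := 67 | P0:I, P1:M(67), P2:I, P3:I | bus: BusRdX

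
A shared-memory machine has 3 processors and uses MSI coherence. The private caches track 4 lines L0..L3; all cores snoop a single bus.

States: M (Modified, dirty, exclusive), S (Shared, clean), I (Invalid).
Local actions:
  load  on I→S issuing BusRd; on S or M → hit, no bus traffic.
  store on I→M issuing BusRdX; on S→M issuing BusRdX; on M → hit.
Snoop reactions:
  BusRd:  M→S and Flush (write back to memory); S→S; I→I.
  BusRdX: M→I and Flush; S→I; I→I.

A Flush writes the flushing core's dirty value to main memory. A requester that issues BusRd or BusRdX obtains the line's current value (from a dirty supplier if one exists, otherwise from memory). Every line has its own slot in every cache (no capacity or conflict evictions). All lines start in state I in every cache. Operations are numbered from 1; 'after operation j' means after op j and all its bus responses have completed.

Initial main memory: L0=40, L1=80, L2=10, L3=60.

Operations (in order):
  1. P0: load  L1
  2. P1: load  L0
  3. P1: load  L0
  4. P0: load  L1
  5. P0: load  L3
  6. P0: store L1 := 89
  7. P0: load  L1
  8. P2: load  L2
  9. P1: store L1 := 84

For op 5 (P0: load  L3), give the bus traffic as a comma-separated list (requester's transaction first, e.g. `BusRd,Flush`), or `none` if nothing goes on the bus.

step 1: P0: load  L1  ⟶  SII  (L1)  txn=BusRd  M[L1]=80
step 2: P1: load  L0  ⟶  ISI  (L0)  txn=BusRd  M[L0]=40
step 3: P1: load  L0  ⟶  ISI  (L0)  txn=∅  M[L0]=40
step 4: P0: load  L1  ⟶  SII  (L1)  txn=∅  M[L1]=80
step 5: P0: load  L3  ⟶  SII  (L3)  txn=BusRd  M[L3]=60
step 6: P0: store L1 := 89  ⟶  MII  (L1)  txn=BusRdX  M[L1]=80
step 7: P0: load  L1  ⟶  MII  (L1)  txn=∅  M[L1]=80
step 8: P2: load  L2  ⟶  IIS  (L2)  txn=BusRd  M[L2]=10
step 9: P1: store L1 := 84  ⟶  IMI  (L1)  txn=BusRdX+Flush  M[L1]=89

bus = BusRd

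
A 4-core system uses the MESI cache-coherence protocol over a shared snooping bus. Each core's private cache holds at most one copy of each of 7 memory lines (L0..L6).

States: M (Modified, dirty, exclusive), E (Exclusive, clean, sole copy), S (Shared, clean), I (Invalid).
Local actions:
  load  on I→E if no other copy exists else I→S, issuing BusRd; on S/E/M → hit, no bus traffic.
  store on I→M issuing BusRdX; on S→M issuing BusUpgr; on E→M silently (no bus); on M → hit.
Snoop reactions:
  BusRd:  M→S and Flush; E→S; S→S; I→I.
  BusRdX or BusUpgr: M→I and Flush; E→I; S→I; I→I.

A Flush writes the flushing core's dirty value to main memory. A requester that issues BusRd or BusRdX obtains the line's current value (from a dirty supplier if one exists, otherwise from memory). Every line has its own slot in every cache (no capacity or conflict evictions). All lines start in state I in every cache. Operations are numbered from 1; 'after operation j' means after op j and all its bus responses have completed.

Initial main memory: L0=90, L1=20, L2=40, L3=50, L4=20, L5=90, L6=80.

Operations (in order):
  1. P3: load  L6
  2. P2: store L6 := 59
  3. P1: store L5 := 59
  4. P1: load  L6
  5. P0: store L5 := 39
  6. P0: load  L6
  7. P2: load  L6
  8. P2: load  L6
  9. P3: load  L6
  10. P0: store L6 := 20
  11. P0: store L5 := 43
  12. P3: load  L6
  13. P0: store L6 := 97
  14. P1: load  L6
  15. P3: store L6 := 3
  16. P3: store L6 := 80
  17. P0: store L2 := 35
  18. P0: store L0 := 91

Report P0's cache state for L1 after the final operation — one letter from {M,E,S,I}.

  op1 P3: load  L6 → I/I/I/E on L6; bus BusRd; mem=80
  op2 P2: store L6 := 59 → I/I/M/I on L6; bus BusRdX; mem=80
  op3 P1: store L5 := 59 → I/M/I/I on L5; bus BusRdX; mem=90
  op4 P1: load  L6 → I/S/S/I on L6; bus BusRd Flush; mem=59
  op5 P0: store L5 := 39 → M/I/I/I on L5; bus BusRdX Flush; mem=59
  op6 P0: load  L6 → S/S/S/I on L6; bus BusRd; mem=59
  op7 P2: load  L6 → S/S/S/I on L6; bus (none); mem=59
  op8 P2: load  L6 → S/S/S/I on L6; bus (none); mem=59
  op9 P3: load  L6 → S/S/S/S on L6; bus BusRd; mem=59
  op10 P0: store L6 := 20 → M/I/I/I on L6; bus BusUpgr; mem=59
  op11 P0: store L5 := 43 → M/I/I/I on L5; bus (none); mem=59
  op12 P3: load  L6 → S/I/I/S on L6; bus BusRd Flush; mem=20
  op13 P0: store L6 := 97 → M/I/I/I on L6; bus BusUpgr; mem=20
  op14 P1: load  L6 → S/S/I/I on L6; bus BusRd Flush; mem=97
  op15 P3: store L6 := 3 → I/I/I/M on L6; bus BusRdX; mem=97
  op16 P3: store L6 := 80 → I/I/I/M on L6; bus (none); mem=97
  op17 P0: store L2 := 35 → M/I/I/I on L2; bus BusRdX; mem=40
  op18 P0: store L0 := 91 → M/I/I/I on L0; bus BusRdX; mem=90

state = I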